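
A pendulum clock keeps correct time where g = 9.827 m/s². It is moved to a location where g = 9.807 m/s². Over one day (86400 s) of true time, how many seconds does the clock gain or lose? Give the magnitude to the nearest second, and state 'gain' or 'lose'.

The clock's period scales as T ∝ 1/√g, so T'/T = √(9.827/9.807) = 1.00102.
In 86400 s of true time the clock registers 86400/1.00102 = 86312.0 s, so it loses 88 s.

lose 88 s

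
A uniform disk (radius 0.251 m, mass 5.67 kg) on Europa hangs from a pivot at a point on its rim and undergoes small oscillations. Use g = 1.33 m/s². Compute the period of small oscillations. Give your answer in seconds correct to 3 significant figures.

I_cm = ½mr² = 0.1786 kg·m². The pivot is at distance d = 0.251 m from the centre of mass.
By the parallel-axis theorem, I = I_cm + md² = 0.1786 + 0.3572 = 0.5358 kg·m².
T = 2π√(I/(mgd)) = 2π√(0.5358/(5.67 × 1.33 × 0.251)) = 3.34 s.

3.34 s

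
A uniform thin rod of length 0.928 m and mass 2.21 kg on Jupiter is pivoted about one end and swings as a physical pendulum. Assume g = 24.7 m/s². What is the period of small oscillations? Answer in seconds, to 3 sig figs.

For a physical pendulum T = 2π√(I/(mgd)), with d = 0.4640 m from pivot to centre of mass.
I_cm = mL²/12 = 2.21 × 0.928²/12 = 0.1586 kg·m²; I = I_cm + md² = 0.1586 + 2.21 × 0.4640² = 0.6344 kg·m².
T = 2π√(0.6344/(2.21 × 24.7 × 0.4640)) = 0.994 s.

0.994 s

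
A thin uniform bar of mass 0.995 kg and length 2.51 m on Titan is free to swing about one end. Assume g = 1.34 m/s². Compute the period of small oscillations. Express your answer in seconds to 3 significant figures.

For a physical pendulum T = 2π√(I/(mgd)), with d = 1.255 m from pivot to centre of mass.
I_cm = mL²/12 = 0.995 × 2.51²/12 = 0.5224 kg·m²; I = I_cm + md² = 0.5224 + 0.995 × 1.255² = 2.090 kg·m².
T = 2π√(2.090/(0.995 × 1.34 × 1.255)) = 7.02 s.

7.02 s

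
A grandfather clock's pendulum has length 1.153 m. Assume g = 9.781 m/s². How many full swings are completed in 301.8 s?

139

T = 2π√(L/g) = 2π√(1.153/9.781) = 2.1573 s.
Number of complete oscillations = ⌊301.8/2.1573⌋ = ⌊139.90⌋ = 139.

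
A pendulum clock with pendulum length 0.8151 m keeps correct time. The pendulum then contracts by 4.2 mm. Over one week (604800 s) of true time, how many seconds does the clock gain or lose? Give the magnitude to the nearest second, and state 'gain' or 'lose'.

gain 1564 s

T ∝ √L, so T'/T = √(0.81090/0.8151) = 0.997420.
In 604800 s of true time the clock registers 604800/0.997420 = 606364.2 s, so it gains 1564 s.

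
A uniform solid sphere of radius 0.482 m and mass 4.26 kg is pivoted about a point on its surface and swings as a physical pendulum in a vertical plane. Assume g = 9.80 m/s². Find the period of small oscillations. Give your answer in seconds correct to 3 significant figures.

I_cm = (2/5)mr² = 0.3959 kg·m². The pivot is at distance d = 0.482 m from the centre of mass.
By the parallel-axis theorem, I = I_cm + md² = 0.3959 + 0.9897 = 1.386 kg·m².
T = 2π√(I/(mgd)) = 2π√(1.386/(4.26 × 9.80 × 0.482)) = 1.65 s.

1.65 s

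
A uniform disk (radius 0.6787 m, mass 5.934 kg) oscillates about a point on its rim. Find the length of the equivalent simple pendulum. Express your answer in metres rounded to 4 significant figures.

The equivalent simple-pendulum length is L_eq = I/(md), where I is about the pivot and d = 0.67870 m.
I_cm = ½mR² = 1.3667 kg·m², so I = I_cm + md² = 1.3667 + 2.7334 = 4.1001 kg·m².
L_eq = 4.1001/(5.934 × 0.67870) = 1.018 m.

1.018 m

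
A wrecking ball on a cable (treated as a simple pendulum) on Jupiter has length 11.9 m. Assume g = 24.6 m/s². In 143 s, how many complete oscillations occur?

T = 2π√(L/g) = 2π√(11.9/24.6) = 4.370 s.
Number of complete oscillations = ⌊143/4.370⌋ = ⌊32.72⌋ = 32.

32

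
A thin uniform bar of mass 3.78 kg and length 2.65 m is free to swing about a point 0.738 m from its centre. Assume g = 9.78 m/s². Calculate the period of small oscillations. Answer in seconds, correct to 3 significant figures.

2.49 s

For a physical pendulum T = 2π√(I/(mgd)), with d = 0.7380 m from pivot to centre of mass.
I_cm = mL²/12 = 3.78 × 2.65²/12 = 2.212 kg·m²; I = I_cm + md² = 2.212 + 3.78 × 0.7380² = 4.271 kg·m².
T = 2π√(4.271/(3.78 × 9.78 × 0.7380)) = 2.49 s.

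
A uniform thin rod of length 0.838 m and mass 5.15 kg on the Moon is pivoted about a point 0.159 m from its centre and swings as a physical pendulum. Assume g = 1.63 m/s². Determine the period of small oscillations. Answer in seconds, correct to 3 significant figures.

3.57 s

For a physical pendulum T = 2π√(I/(mgd)), with d = 0.1590 m from pivot to centre of mass.
I_cm = mL²/12 = 5.15 × 0.838²/12 = 0.3014 kg·m²; I = I_cm + md² = 0.3014 + 5.15 × 0.1590² = 0.4316 kg·m².
T = 2π√(0.4316/(5.15 × 1.63 × 0.1590)) = 3.57 s.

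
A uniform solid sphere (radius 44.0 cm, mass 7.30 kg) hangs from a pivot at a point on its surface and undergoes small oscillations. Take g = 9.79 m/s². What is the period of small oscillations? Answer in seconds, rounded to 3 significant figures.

I_cm = (2/5)mr² = 0.5653 kg·m². The pivot is at distance d = 0.440 m from the centre of mass.
By the parallel-axis theorem, I = I_cm + md² = 0.5653 + 1.413 = 1.979 kg·m².
T = 2π√(I/(mgd)) = 2π√(1.979/(7.30 × 9.79 × 0.440)) = 1.58 s.

1.58 s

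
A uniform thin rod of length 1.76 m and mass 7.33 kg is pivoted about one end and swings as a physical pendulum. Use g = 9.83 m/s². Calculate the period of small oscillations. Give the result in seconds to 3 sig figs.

For a physical pendulum T = 2π√(I/(mgd)), with d = 0.8800 m from pivot to centre of mass.
I_cm = mL²/12 = 7.33 × 1.76²/12 = 1.892 kg·m²; I = I_cm + md² = 1.892 + 7.33 × 0.8800² = 7.568 kg·m².
T = 2π√(7.568/(7.33 × 9.83 × 0.8800)) = 2.17 s.

2.17 s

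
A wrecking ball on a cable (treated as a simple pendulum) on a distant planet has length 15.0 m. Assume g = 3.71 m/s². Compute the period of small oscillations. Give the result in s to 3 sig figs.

12.6 s

T = 2π√(L/g) = 2π√(15.0/3.71) = 2π × 2.011 = 12.6 s.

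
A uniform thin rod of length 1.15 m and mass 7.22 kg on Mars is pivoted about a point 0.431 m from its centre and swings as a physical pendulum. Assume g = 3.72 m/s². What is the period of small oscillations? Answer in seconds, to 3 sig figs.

For a physical pendulum T = 2π√(I/(mgd)), with d = 0.4310 m from pivot to centre of mass.
I_cm = mL²/12 = 7.22 × 1.15²/12 = 0.7957 kg·m²; I = I_cm + md² = 0.7957 + 7.22 × 0.4310² = 2.137 kg·m².
T = 2π√(2.137/(7.22 × 3.72 × 0.4310)) = 2.70 s.

2.70 s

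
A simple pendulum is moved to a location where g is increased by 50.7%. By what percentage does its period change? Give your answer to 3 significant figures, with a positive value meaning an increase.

T ∝ 1/√g, so T'/T = 1/√(1.507) = 0.8146.
Percentage change in T = (0.8146 − 1) × 100% = -18.5%.

-18.5%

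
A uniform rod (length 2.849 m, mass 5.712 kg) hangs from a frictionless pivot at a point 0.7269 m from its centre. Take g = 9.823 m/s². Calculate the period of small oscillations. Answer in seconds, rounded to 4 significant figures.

For a physical pendulum T = 2π√(I/(mgd)), with d = 0.72690 m from pivot to centre of mass.
I_cm = mL²/12 = 5.712 × 2.849²/12 = 3.8636 kg·m²; I = I_cm + md² = 3.8636 + 5.712 × 0.72690² = 6.8817 kg·m².
T = 2π√(6.8817/(5.712 × 9.823 × 0.72690)) = 2.581 s.

2.581 s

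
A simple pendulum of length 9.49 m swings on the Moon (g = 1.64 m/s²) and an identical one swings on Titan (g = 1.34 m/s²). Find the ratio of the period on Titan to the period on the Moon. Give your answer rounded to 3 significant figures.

1.11

T ∝ 1/√g, so T₂/T₁ = √(g₁/g₂) = √(1.64/1.34) = 1.11.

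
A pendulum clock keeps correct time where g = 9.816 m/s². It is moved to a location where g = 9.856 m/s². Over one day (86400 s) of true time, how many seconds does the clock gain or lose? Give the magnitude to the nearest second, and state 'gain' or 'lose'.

The clock's period scales as T ∝ 1/√g, so T'/T = √(9.816/9.856) = 0.997969.
In 86400 s of true time the clock registers 86400/0.997969 = 86575.9 s, so it gains 176 s.

gain 176 s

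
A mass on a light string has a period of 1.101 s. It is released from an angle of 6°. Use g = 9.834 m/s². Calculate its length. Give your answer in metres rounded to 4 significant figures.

0.3020 m

From T = 2π√(L/g), L = gT²/(4π²) = 9.834 × 1.1010²/(4π²) = 0.3020 m.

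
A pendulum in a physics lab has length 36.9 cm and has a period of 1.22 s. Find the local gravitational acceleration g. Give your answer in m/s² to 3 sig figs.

9.79 m/s²

From T = 2π√(L/g), g = 4π²L/T² = 4π² × 0.369/1.220² = 9.79 m/s².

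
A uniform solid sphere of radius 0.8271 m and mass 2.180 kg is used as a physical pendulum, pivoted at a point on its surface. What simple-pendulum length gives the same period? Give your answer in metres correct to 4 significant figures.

1.158 m

The equivalent simple-pendulum length is L_eq = I/(md), where I is about the pivot and d = 0.82710 m.
I_cm = (2/5)mR² = 0.59653 kg·m², so I = I_cm + md² = 0.59653 + 1.4913 = 2.0879 kg·m².
L_eq = 2.0879/(2.180 × 0.82710) = 1.158 m.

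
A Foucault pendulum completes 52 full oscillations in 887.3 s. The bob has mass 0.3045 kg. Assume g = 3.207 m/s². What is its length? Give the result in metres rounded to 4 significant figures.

23.65 m

T = 887.3/52 = 17.063 s.
From T = 2π√(L/g), L = gT²/(4π²) = 3.207 × 17.063²/(4π²) = 23.65 m.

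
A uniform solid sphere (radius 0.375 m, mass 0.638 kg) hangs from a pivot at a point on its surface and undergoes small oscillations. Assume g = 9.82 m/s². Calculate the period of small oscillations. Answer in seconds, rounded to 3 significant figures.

1.45 s

I_cm = (2/5)mr² = 0.03589 kg·m². The pivot is at distance d = 0.375 m from the centre of mass.
By the parallel-axis theorem, I = I_cm + md² = 0.03589 + 0.08972 = 0.1256 kg·m².
T = 2π√(I/(mgd)) = 2π√(0.1256/(0.638 × 9.82 × 0.375)) = 1.45 s.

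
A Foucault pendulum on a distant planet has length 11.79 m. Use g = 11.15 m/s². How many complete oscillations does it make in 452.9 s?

T = 2π√(L/g) = 2π√(11.79/11.15) = 6.4610 s.
Number of complete oscillations = ⌊452.9/6.4610⌋ = ⌊70.098⌋ = 70.

70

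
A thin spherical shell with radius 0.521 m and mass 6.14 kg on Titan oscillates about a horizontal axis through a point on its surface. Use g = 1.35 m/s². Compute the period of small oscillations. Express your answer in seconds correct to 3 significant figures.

I_cm = (2/3)mr² = 1.111 kg·m². The pivot is at distance d = 0.521 m from the centre of mass.
By the parallel-axis theorem, I = I_cm + md² = 1.111 + 1.667 = 2.778 kg·m².
T = 2π√(I/(mgd)) = 2π√(2.778/(6.14 × 1.35 × 0.521)) = 5.04 s.

5.04 s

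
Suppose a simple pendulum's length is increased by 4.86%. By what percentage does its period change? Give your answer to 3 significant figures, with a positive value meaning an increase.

T ∝ √L, so T'/T = √(1.049) = 1.024.
Percentage change in T = (1.024 − 1) × 100% = 2.40%.

2.40%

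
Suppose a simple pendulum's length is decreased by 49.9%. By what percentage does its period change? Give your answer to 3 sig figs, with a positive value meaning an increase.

-29.2%

T ∝ √L, so T'/T = √(0.5010) = 0.7078.
Percentage change in T = (0.7078 − 1) × 100% = -29.2%.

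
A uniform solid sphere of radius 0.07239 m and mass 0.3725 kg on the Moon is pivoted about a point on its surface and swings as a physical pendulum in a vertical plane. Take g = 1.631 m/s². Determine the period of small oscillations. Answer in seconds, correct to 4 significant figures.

1.566 s

I_cm = (2/5)mr² = 0.00078081 kg·m². The pivot is at distance d = 0.07239 m from the centre of mass.
By the parallel-axis theorem, I = I_cm + md² = 0.00078081 + 0.0019520 = 0.0027328 kg·m².
T = 2π√(I/(mgd)) = 2π√(0.0027328/(0.3725 × 1.631 × 0.07239)) = 1.566 s.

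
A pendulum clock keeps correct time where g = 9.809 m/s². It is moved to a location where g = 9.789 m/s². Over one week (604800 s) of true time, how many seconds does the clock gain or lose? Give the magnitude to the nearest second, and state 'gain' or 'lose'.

The clock's period scales as T ∝ 1/√g, so T'/T = √(9.809/9.789) = 1.00102.
In 604800 s of true time the clock registers 604800/1.00102 = 604183.1 s, so it loses 617 s.

lose 617 s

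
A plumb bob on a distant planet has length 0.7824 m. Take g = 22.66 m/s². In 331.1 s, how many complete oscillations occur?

T = 2π√(L/g) = 2π√(0.7824/22.66) = 1.1675 s.
Number of complete oscillations = ⌊331.1/1.1675⌋ = ⌊283.59⌋ = 283.

283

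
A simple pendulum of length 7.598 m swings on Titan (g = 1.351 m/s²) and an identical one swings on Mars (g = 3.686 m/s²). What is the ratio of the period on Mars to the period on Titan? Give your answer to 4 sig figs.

0.6054

T ∝ 1/√g, so T₂/T₁ = √(g₁/g₂) = √(1.351/3.686) = 0.6054.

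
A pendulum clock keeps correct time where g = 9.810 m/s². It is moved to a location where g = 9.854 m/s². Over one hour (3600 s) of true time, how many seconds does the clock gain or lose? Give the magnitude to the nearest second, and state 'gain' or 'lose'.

The clock's period scales as T ∝ 1/√g, so T'/T = √(9.810/9.854) = 0.997765.
In 3600 s of true time the clock registers 3600/0.997765 = 3608.1 s, so it gains 8 s.

gain 8 s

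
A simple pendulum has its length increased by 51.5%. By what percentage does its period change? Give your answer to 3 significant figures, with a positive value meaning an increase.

T ∝ √L, so T'/T = √(1.515) = 1.231.
Percentage change in T = (1.231 − 1) × 100% = 23.1%.

23.1%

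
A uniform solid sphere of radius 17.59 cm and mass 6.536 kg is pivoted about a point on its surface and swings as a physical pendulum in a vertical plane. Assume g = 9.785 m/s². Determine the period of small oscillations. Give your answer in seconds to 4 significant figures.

I_cm = (2/5)mr² = 0.080892 kg·m². The pivot is at distance d = 0.1759 m from the centre of mass.
By the parallel-axis theorem, I = I_cm + md² = 0.080892 + 0.20223 = 0.28312 kg·m².
T = 2π√(I/(mgd)) = 2π√(0.28312/(6.536 × 9.785 × 0.1759)) = 0.9968 s.

0.9968 s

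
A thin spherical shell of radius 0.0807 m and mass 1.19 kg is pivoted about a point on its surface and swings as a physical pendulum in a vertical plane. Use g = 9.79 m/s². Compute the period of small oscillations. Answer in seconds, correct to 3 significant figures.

0.736 s

I_cm = (2/3)mr² = 0.005167 kg·m². The pivot is at distance d = 0.0807 m from the centre of mass.
By the parallel-axis theorem, I = I_cm + md² = 0.005167 + 0.007750 = 0.01292 kg·m².
T = 2π√(I/(mgd)) = 2π√(0.01292/(1.19 × 9.79 × 0.0807)) = 0.736 s.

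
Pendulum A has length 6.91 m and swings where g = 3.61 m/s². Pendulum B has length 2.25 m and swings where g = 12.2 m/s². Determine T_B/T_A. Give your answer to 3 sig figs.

T = 2π√(L/g), so T_B/T_A = √((L_B/g_B)/(L_A/g_A)) = √((2.25/12.2)/(6.91/3.61)) = 0.310.

0.310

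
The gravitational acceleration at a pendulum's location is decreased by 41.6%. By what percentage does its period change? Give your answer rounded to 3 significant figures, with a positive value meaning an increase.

T ∝ 1/√g, so T'/T = 1/√(0.5840) = 1.309.
Percentage change in T = (1.309 − 1) × 100% = 30.9%.

30.9%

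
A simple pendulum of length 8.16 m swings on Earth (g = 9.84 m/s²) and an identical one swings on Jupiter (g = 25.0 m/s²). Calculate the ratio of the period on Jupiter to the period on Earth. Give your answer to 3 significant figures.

T ∝ 1/√g, so T₂/T₁ = √(g₁/g₂) = √(9.84/25.0) = 0.627.

0.627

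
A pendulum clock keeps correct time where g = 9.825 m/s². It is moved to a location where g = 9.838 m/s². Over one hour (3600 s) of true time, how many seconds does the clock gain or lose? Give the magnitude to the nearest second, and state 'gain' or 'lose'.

The clock's period scales as T ∝ 1/√g, so T'/T = √(9.825/9.838) = 0.999339.
In 3600 s of true time the clock registers 3600/0.999339 = 3602.4 s, so it gains 2 s.

gain 2 s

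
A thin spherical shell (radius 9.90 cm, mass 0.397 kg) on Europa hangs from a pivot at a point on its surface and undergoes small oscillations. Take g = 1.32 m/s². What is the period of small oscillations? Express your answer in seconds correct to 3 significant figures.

I_cm = (2/3)mr² = 0.002594 kg·m². The pivot is at distance d = 0.0990 m from the centre of mass.
By the parallel-axis theorem, I = I_cm + md² = 0.002594 + 0.003891 = 0.006485 kg·m².
T = 2π√(I/(mgd)) = 2π√(0.006485/(0.397 × 1.32 × 0.0990)) = 2.22 s.

2.22 s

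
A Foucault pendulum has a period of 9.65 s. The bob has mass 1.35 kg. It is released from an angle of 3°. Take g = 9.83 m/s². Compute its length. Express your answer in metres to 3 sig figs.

23.2 m

From T = 2π√(L/g), L = gT²/(4π²) = 9.83 × 9.650²/(4π²) = 23.2 m.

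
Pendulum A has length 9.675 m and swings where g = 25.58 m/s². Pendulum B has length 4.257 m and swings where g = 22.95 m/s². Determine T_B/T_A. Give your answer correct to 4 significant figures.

T = 2π√(L/g), so T_B/T_A = √((L_B/g_B)/(L_A/g_A)) = √((4.257/22.95)/(9.675/25.58)) = 0.7003.

0.7003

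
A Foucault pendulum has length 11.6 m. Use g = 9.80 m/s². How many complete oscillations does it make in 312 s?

T = 2π√(L/g) = 2π√(11.6/9.80) = 6.836 s.
Number of complete oscillations = ⌊312/6.836⌋ = ⌊45.64⌋ = 45.

45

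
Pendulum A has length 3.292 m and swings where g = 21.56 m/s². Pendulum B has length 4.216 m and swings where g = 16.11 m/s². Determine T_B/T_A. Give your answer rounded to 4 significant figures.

1.309

T = 2π√(L/g), so T_B/T_A = √((L_B/g_B)/(L_A/g_A)) = √((4.216/16.11)/(3.292/21.56)) = 1.309.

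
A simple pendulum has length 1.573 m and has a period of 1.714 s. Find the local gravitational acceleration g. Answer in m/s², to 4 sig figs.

From T = 2π√(L/g), g = 4π²L/T² = 4π² × 1.573/1.7140² = 21.14 m/s².

21.14 m/s²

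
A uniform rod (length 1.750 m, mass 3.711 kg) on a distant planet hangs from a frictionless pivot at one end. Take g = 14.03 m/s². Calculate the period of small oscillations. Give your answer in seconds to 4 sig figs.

1.812 s

For a physical pendulum T = 2π√(I/(mgd)), with d = 0.87500 m from pivot to centre of mass.
I_cm = mL²/12 = 3.711 × 1.750²/12 = 0.94708 kg·m²; I = I_cm + md² = 0.94708 + 3.711 × 0.87500² = 3.7883 kg·m².
T = 2π√(3.7883/(3.711 × 14.03 × 0.87500)) = 1.812 s.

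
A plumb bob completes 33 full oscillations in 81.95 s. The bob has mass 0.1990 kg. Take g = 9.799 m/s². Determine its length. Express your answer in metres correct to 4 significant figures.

T = 81.95/33 = 2.4833 s.
From T = 2π√(L/g), L = gT²/(4π²) = 9.799 × 2.4833²/(4π²) = 1.531 m.

1.531 m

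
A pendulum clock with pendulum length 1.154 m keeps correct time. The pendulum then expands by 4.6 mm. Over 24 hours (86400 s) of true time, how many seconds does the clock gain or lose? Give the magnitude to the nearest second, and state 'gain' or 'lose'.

lose 172 s

T ∝ √L, so T'/T = √(1.15860/1.154) = 1.00199.
In 86400 s of true time the clock registers 86400/1.00199 = 86228.3 s, so it loses 172 s.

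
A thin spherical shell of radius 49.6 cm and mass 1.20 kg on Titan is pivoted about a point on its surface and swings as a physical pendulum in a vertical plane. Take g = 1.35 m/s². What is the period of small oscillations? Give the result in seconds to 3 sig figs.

I_cm = (2/3)mr² = 0.1968 kg·m². The pivot is at distance d = 0.496 m from the centre of mass.
By the parallel-axis theorem, I = I_cm + md² = 0.1968 + 0.2952 = 0.4920 kg·m².
T = 2π√(I/(mgd)) = 2π√(0.4920/(1.20 × 1.35 × 0.496)) = 4.92 s.

4.92 s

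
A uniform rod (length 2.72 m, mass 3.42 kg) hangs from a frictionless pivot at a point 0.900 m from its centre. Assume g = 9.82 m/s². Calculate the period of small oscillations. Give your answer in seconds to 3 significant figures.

2.52 s

For a physical pendulum T = 2π√(I/(mgd)), with d = 0.9000 m from pivot to centre of mass.
I_cm = mL²/12 = 3.42 × 2.72²/12 = 2.109 kg·m²; I = I_cm + md² = 2.109 + 3.42 × 0.9000² = 4.879 kg·m².
T = 2π√(4.879/(3.42 × 9.82 × 0.9000)) = 2.52 s.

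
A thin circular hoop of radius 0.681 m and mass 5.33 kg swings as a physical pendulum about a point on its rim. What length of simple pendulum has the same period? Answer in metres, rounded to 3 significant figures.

The equivalent simple-pendulum length is L_eq = I/(md), where I is about the pivot and d = 0.6810 m.
I_cm = mR² = 2.472 kg·m², so I = I_cm + md² = 2.472 + 2.472 = 4.944 kg·m².
L_eq = 4.944/(5.33 × 0.6810) = 1.36 m.

1.36 m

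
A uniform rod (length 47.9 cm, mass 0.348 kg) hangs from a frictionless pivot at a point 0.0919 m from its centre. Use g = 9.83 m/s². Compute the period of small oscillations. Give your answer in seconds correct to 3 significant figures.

1.10 s

For a physical pendulum T = 2π√(I/(mgd)), with d = 0.09190 m from pivot to centre of mass.
I_cm = mL²/12 = 0.348 × 0.479²/12 = 0.006654 kg·m²; I = I_cm + md² = 0.006654 + 0.348 × 0.09190² = 0.009593 kg·m².
T = 2π√(0.009593/(0.348 × 9.83 × 0.09190)) = 1.10 s.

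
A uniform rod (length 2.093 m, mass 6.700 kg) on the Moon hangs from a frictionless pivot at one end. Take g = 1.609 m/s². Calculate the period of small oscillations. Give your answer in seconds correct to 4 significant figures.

For a physical pendulum T = 2π√(I/(mgd)), with d = 1.0465 m from pivot to centre of mass.
I_cm = mL²/12 = 6.700 × 2.093²/12 = 2.4459 kg·m²; I = I_cm + md² = 2.4459 + 6.700 × 1.0465² = 9.7834 kg·m².
T = 2π√(9.7834/(6.700 × 1.609 × 1.0465)) = 5.851 s.

5.851 s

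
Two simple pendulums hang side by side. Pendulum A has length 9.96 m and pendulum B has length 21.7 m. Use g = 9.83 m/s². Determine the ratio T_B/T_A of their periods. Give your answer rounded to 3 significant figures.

T ∝ √L, so T_B/T_A = √(L_B/L_A) = √(21.7/9.96) = 1.48.

1.48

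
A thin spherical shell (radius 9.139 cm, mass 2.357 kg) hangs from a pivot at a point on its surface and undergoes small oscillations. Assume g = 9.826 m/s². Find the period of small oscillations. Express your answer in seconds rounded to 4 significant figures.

0.7823 s

I_cm = (2/3)mr² = 0.013124 kg·m². The pivot is at distance d = 0.09139 m from the centre of mass.
By the parallel-axis theorem, I = I_cm + md² = 0.013124 + 0.019686 = 0.032810 kg·m².
T = 2π√(I/(mgd)) = 2π√(0.032810/(2.357 × 9.826 × 0.09139)) = 0.7823 s.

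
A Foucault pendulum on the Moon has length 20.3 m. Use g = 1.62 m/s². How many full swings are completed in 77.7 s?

T = 2π√(L/g) = 2π√(20.3/1.62) = 22.24 s.
Number of complete oscillations = ⌊77.7/22.24⌋ = ⌊3.493⌋ = 3.

3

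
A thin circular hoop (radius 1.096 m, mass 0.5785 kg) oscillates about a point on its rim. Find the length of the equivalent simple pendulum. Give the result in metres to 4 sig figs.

The equivalent simple-pendulum length is L_eq = I/(md), where I is about the pivot and d = 1.0960 m.
I_cm = mR² = 0.69490 kg·m², so I = I_cm + md² = 0.69490 + 0.69490 = 1.3898 kg·m².
L_eq = 1.3898/(0.5785 × 1.0960) = 2.192 m.

2.192 m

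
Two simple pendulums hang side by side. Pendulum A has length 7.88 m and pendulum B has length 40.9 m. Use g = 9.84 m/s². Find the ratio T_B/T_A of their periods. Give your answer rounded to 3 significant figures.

T ∝ √L, so T_B/T_A = √(L_B/L_A) = √(40.9/7.88) = 2.28.

2.28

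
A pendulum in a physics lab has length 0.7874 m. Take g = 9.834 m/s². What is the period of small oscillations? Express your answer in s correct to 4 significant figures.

1.778 s

T = 2π√(L/g) = 2π√(0.7874/9.834) = 2π × 0.28296 = 1.778 s.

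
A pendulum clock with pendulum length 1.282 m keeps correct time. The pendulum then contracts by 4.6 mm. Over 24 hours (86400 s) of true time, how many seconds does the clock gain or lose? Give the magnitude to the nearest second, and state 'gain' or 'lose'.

T ∝ √L, so T'/T = √(1.27740/1.282) = 0.998204.
In 86400 s of true time the clock registers 86400/0.998204 = 86555.4 s, so it gains 155 s.

gain 155 s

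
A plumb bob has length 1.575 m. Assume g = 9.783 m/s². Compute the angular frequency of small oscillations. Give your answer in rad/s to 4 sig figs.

2.492 rad/s

ω = √(g/L) = √(9.783/1.575) = 2.492 rad/s.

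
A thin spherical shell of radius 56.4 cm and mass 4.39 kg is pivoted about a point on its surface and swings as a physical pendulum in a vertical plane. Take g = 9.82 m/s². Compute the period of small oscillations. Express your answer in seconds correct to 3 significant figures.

1.94 s

I_cm = (2/3)mr² = 0.9310 kg·m². The pivot is at distance d = 0.564 m from the centre of mass.
By the parallel-axis theorem, I = I_cm + md² = 0.9310 + 1.396 = 2.327 kg·m².
T = 2π√(I/(mgd)) = 2π√(2.327/(4.39 × 9.82 × 0.564)) = 1.94 s.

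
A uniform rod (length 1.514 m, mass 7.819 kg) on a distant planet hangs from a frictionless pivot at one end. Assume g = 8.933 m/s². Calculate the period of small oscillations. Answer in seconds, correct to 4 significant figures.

2.112 s

For a physical pendulum T = 2π√(I/(mgd)), with d = 0.75700 m from pivot to centre of mass.
I_cm = mL²/12 = 7.819 × 1.514²/12 = 1.4936 kg·m²; I = I_cm + md² = 1.4936 + 7.819 × 0.75700² = 5.9742 kg·m².
T = 2π√(5.9742/(7.819 × 8.933 × 0.75700)) = 2.112 s.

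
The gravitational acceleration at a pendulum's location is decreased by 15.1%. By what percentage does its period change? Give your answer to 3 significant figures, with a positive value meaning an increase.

8.53%

T ∝ 1/√g, so T'/T = 1/√(0.8490) = 1.085.
Percentage change in T = (1.085 − 1) × 100% = 8.53%.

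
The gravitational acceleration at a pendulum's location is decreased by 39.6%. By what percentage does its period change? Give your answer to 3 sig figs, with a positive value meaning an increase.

28.7%

T ∝ 1/√g, so T'/T = 1/√(0.6040) = 1.287.
Percentage change in T = (1.287 − 1) × 100% = 28.7%.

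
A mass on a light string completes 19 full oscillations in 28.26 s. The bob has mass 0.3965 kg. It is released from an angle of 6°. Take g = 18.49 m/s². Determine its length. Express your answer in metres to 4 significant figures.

1.036 m

T = 28.26/19 = 1.4874 s.
From T = 2π√(L/g), L = gT²/(4π²) = 18.49 × 1.4874²/(4π²) = 1.036 m.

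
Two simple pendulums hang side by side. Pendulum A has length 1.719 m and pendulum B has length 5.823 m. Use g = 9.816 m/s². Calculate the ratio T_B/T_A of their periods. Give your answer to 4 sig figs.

T ∝ √L, so T_B/T_A = √(L_B/L_A) = √(5.823/1.719) = 1.840.

1.840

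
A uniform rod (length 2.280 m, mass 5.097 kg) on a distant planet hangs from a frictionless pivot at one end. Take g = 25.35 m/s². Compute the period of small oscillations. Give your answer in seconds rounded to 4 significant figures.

For a physical pendulum T = 2π√(I/(mgd)), with d = 1.1400 m from pivot to centre of mass.
I_cm = mL²/12 = 5.097 × 2.280²/12 = 2.2080 kg·m²; I = I_cm + md² = 2.2080 + 5.097 × 1.1400² = 8.8321 kg·m².
T = 2π√(8.8321/(5.097 × 25.35 × 1.1400)) = 1.539 s.

1.539 s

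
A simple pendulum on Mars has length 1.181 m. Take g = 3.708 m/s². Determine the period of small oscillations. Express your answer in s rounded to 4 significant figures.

T = 2π√(L/g) = 2π√(1.181/3.708) = 2π × 0.56436 = 3.546 s.

3.546 s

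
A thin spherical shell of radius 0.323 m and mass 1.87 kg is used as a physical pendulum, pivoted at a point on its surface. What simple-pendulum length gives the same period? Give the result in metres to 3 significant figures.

The equivalent simple-pendulum length is L_eq = I/(md), where I is about the pivot and d = 0.3230 m.
I_cm = (2/3)mR² = 0.1301 kg·m², so I = I_cm + md² = 0.1301 + 0.1951 = 0.3252 kg·m².
L_eq = 0.3252/(1.87 × 0.3230) = 0.538 m.

0.538 m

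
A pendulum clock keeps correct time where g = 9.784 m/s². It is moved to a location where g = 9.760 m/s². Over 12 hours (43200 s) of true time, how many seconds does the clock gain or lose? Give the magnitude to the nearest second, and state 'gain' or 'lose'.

The clock's period scales as T ∝ 1/√g, so T'/T = √(9.784/9.760) = 1.00123.
In 43200 s of true time the clock registers 43200/1.00123 = 43147.0 s, so it loses 53 s.

lose 53 s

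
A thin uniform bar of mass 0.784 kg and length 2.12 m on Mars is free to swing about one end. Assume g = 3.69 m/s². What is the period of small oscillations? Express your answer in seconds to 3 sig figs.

For a physical pendulum T = 2π√(I/(mgd)), with d = 1.060 m from pivot to centre of mass.
I_cm = mL²/12 = 0.784 × 2.12²/12 = 0.2936 kg·m²; I = I_cm + md² = 0.2936 + 0.784 × 1.060² = 1.175 kg·m².
T = 2π√(1.175/(0.784 × 3.69 × 1.060)) = 3.89 s.

3.89 s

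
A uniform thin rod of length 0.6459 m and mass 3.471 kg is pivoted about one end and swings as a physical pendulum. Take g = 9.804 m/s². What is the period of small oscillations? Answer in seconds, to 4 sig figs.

1.317 s

For a physical pendulum T = 2π√(I/(mgd)), with d = 0.32295 m from pivot to centre of mass.
I_cm = mL²/12 = 3.471 × 0.6459²/12 = 0.12067 kg·m²; I = I_cm + md² = 0.12067 + 3.471 × 0.32295² = 0.48269 kg·m².
T = 2π√(0.48269/(3.471 × 9.804 × 0.32295)) = 1.317 s.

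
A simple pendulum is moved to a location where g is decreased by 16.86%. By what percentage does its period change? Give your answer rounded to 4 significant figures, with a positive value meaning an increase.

T ∝ 1/√g, so T'/T = 1/√(0.83140) = 1.0967.
Percentage change in T = (1.0967 − 1) × 100% = 9.672%.

9.672%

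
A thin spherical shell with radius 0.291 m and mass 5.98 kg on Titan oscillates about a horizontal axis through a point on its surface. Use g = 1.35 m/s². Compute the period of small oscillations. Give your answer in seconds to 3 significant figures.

I_cm = (2/3)mr² = 0.3376 kg·m². The pivot is at distance d = 0.291 m from the centre of mass.
By the parallel-axis theorem, I = I_cm + md² = 0.3376 + 0.5064 = 0.8440 kg·m².
T = 2π√(I/(mgd)) = 2π√(0.8440/(5.98 × 1.35 × 0.291)) = 3.77 s.

3.77 s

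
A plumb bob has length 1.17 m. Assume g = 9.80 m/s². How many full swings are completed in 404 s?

186

T = 2π√(L/g) = 2π√(1.17/9.80) = 2.171 s.
Number of complete oscillations = ⌊404/2.171⌋ = ⌊186.1⌋ = 186.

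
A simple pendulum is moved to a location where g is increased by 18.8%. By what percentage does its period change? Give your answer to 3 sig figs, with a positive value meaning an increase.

-8.25%

T ∝ 1/√g, so T'/T = 1/√(1.188) = 0.9175.
Percentage change in T = (0.9175 − 1) × 100% = -8.25%.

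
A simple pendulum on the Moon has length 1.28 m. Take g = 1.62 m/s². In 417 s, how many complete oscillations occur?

74

T = 2π√(L/g) = 2π√(1.28/1.62) = 5.585 s.
Number of complete oscillations = ⌊417/5.585⌋ = ⌊74.66⌋ = 74.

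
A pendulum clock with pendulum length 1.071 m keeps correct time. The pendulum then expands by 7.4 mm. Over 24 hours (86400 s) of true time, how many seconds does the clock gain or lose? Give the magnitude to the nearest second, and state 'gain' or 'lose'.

lose 297 s

T ∝ √L, so T'/T = √(1.07840/1.071) = 1.00345.
In 86400 s of true time the clock registers 86400/1.00345 = 86103.1 s, so it loses 297 s.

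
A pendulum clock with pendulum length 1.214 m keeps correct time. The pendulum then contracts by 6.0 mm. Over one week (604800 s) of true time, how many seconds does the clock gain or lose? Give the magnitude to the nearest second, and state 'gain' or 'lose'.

gain 1500 s

T ∝ √L, so T'/T = √(1.20800/1.214) = 0.997526.
In 604800 s of true time the clock registers 604800/0.997526 = 606300.1 s, so it gains 1500 s.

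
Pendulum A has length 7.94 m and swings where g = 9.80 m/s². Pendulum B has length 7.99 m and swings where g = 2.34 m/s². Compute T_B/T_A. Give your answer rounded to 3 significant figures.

2.05

T = 2π√(L/g), so T_B/T_A = √((L_B/g_B)/(L_A/g_A)) = √((7.99/2.34)/(7.94/9.80)) = 2.05.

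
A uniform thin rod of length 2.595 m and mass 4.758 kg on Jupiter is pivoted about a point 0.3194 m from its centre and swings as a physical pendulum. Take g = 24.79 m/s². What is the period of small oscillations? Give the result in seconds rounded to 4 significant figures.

For a physical pendulum T = 2π√(I/(mgd)), with d = 0.31940 m from pivot to centre of mass.
I_cm = mL²/12 = 4.758 × 2.595²/12 = 2.6700 kg·m²; I = I_cm + md² = 2.6700 + 4.758 × 0.31940² = 3.1554 kg·m².
T = 2π√(3.1554/(4.758 × 24.79 × 0.31940)) = 1.818 s.

1.818 s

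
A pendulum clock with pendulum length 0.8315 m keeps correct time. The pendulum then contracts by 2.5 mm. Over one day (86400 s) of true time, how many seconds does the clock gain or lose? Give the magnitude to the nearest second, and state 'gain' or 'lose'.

gain 130 s

T ∝ √L, so T'/T = √(0.82900/0.8315) = 0.998496.
In 86400 s of true time the clock registers 86400/0.998496 = 86530.2 s, so it gains 130 s.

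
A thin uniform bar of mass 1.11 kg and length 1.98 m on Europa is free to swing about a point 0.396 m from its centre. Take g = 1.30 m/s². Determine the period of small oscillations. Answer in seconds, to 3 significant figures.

For a physical pendulum T = 2π√(I/(mgd)), with d = 0.3960 m from pivot to centre of mass.
I_cm = mL²/12 = 1.11 × 1.98²/12 = 0.3626 kg·m²; I = I_cm + md² = 0.3626 + 1.11 × 0.3960² = 0.5367 kg·m².
T = 2π√(0.5367/(1.11 × 1.30 × 0.3960)) = 6.09 s.

6.09 s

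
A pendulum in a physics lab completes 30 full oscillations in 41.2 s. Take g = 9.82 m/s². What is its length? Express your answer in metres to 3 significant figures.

0.469 m

T = 41.2/30 = 1.373 s.
From T = 2π√(L/g), L = gT²/(4π²) = 9.82 × 1.373²/(4π²) = 0.469 m.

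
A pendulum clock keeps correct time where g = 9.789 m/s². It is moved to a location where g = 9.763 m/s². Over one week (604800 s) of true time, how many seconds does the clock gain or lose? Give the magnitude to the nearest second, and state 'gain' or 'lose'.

lose 804 s

The clock's period scales as T ∝ 1/√g, so T'/T = √(9.789/9.763) = 1.00133.
In 604800 s of true time the clock registers 604800/1.00133 = 603996.3 s, so it loses 804 s.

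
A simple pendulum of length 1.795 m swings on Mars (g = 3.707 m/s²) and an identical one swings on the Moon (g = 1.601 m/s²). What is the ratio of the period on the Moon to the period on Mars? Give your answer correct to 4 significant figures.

1.522

T ∝ 1/√g, so T₂/T₁ = √(g₁/g₂) = √(3.707/1.601) = 1.522.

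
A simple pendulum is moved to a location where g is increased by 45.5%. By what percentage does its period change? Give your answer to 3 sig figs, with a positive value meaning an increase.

T ∝ 1/√g, so T'/T = 1/√(1.455) = 0.8290.
Percentage change in T = (0.8290 − 1) × 100% = -17.1%.

-17.1%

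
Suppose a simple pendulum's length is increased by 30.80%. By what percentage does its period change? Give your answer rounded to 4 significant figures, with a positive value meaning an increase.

14.37%

T ∝ √L, so T'/T = √(1.3080) = 1.1437.
Percentage change in T = (1.1437 − 1) × 100% = 14.37%.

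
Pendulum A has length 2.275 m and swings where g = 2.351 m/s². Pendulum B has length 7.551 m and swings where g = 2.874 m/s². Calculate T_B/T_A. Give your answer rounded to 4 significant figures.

T = 2π√(L/g), so T_B/T_A = √((L_B/g_B)/(L_A/g_A)) = √((7.551/2.874)/(2.275/2.351)) = 1.648.

1.648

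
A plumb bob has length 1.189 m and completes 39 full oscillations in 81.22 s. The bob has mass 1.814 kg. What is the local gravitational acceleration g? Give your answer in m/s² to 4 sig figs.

10.82 m/s²

T = 81.22/39 = 2.0826 s.
From T = 2π√(L/g), g = 4π²L/T² = 4π² × 1.189/2.0826² = 10.82 m/s².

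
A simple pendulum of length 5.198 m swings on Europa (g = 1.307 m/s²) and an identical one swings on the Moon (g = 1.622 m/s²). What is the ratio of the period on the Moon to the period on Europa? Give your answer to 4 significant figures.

T ∝ 1/√g, so T₂/T₁ = √(g₁/g₂) = √(1.307/1.622) = 0.8977.

0.8977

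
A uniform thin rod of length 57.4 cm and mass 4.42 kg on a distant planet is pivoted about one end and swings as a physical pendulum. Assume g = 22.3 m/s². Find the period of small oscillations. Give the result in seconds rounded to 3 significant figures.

0.823 s

For a physical pendulum T = 2π√(I/(mgd)), with d = 0.2870 m from pivot to centre of mass.
I_cm = mL²/12 = 4.42 × 0.574²/12 = 0.1214 kg·m²; I = I_cm + md² = 0.1214 + 4.42 × 0.2870² = 0.4854 kg·m².
T = 2π√(0.4854/(4.42 × 22.3 × 0.2870)) = 0.823 s.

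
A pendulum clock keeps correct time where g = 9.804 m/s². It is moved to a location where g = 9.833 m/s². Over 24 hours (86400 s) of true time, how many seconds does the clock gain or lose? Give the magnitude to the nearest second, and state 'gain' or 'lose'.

The clock's period scales as T ∝ 1/√g, so T'/T = √(9.804/9.833) = 0.998524.
In 86400 s of true time the clock registers 86400/0.998524 = 86527.7 s, so it gains 128 s.

gain 128 s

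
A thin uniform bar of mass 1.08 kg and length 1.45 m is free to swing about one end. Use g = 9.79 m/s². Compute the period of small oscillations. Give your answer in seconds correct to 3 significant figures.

For a physical pendulum T = 2π√(I/(mgd)), with d = 0.7250 m from pivot to centre of mass.
I_cm = mL²/12 = 1.08 × 1.45²/12 = 0.1892 kg·m²; I = I_cm + md² = 0.1892 + 1.08 × 0.7250² = 0.7569 kg·m².
T = 2π√(0.7569/(1.08 × 9.79 × 0.7250)) = 1.97 s.

1.97 s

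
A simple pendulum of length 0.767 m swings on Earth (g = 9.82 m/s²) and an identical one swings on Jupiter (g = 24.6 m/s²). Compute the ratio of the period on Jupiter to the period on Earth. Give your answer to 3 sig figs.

0.632

T ∝ 1/√g, so T₂/T₁ = √(g₁/g₂) = √(9.82/24.6) = 0.632.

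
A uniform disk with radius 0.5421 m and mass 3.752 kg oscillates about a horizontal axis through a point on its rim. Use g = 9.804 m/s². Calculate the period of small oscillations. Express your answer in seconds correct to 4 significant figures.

I_cm = ½mr² = 0.55130 kg·m². The pivot is at distance d = 0.5421 m from the centre of mass.
By the parallel-axis theorem, I = I_cm + md² = 0.55130 + 1.1026 = 1.6539 kg·m².
T = 2π√(I/(mgd)) = 2π√(1.6539/(3.752 × 9.804 × 0.5421)) = 1.810 s.

1.810 s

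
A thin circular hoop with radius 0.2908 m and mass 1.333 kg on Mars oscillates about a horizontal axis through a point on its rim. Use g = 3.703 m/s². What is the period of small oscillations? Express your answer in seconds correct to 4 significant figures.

I_cm = mr² = 0.11272 kg·m². The pivot is at distance d = 0.2908 m from the centre of mass.
By the parallel-axis theorem, I = I_cm + md² = 0.11272 + 0.11272 = 0.22545 kg·m².
T = 2π√(I/(mgd)) = 2π√(0.22545/(1.333 × 3.703 × 0.2908)) = 2.490 s.

2.490 s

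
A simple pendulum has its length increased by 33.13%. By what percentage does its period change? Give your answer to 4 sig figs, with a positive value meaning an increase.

T ∝ √L, so T'/T = √(1.3313) = 1.1538.
Percentage change in T = (1.1538 − 1) × 100% = 15.38%.

15.38%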